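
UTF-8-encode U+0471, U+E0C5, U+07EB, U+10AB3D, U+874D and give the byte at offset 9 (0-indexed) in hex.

0xAC

U+0471 → 2-byte form D1 B1 at offsets 0–1.
U+E0C5 → 3-byte form EE 83 85 at offsets 2–4.
U+07EB → 2-byte form DF AB at offsets 5–6.
U+10AB3D → 4-byte form F4 8A AC BD at offsets 7–10.
Offset 9 falls in char 4's range; it's byte 3 of F4 8A AC BD = 0xAC.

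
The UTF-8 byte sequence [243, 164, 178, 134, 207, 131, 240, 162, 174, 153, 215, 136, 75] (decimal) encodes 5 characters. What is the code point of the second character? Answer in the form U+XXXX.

U+03C3

Offset 0: leading byte 0xF3 = 11110011 → 4-byte char #1 = F3 A4 B2 86.
Offset 4: leading byte 0xCF = 11001111 → 2-byte char #2 = CF 83.
Leading byte 0xCF = 11001111 matches 110xxxxx → 2-byte sequence.
Byte 1: 0xCF = 11001111, payload 01111 (5 bits).
Byte 2: 0x83 = 10000011 (10xxxxxx ✓), payload 000011.
Concatenate: 01111000011 = 0x3C3 (11 bits → U+03C3).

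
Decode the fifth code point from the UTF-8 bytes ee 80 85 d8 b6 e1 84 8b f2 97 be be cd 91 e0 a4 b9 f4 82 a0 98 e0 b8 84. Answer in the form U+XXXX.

Offset 0: leading byte 0xEE = 11101110 → 3-byte char #1 = EE 80 85.
Offset 3: leading byte 0xD8 = 11011000 → 2-byte char #2 = D8 B6.
Offset 5: leading byte 0xE1 = 11100001 → 3-byte char #3 = E1 84 8B.
Offset 8: leading byte 0xF2 = 11110010 → 4-byte char #4 = F2 97 BE BE.
Offset 12: leading byte 0xCD = 11001101 → 2-byte char #5 = CD 91.
Leading byte 0xCD = 11001101 matches 110xxxxx → 2-byte sequence.
Byte 1: 0xCD = 11001101, payload 01101 (5 bits).
Byte 2: 0x91 = 10010001 (10xxxxxx ✓), payload 010001.
Concatenate: 01101010001 = 0x351 (11 bits → U+0351).

U+0351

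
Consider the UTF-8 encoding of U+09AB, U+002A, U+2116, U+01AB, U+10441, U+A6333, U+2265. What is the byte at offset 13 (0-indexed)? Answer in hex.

0xF2

U+09AB → 3-byte form E0 A6 AB at offsets 0–2.
U+002A → 1-byte form 2A at offsets 3–3.
U+2116 → 3-byte form E2 84 96 at offsets 4–6.
U+01AB → 2-byte form C6 AB at offsets 7–8.
U+10441 → 4-byte form F0 90 91 81 at offsets 9–12.
U+A6333 → 4-byte form F2 A6 8C B3 at offsets 13–16.
Offset 13 falls in char 6's range; it's byte 1 of F2 A6 8C B3 = 0xF2.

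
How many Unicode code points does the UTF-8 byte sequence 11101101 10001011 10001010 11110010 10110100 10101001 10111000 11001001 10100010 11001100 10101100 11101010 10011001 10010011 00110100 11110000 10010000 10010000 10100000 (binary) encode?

Byte at offset 0: 0xED = 11101101 → 3-byte char (#1). Advance 3.
Byte at offset 3: 0xF2 = 11110010 → 4-byte char (#2). Advance 4.
Byte at offset 7: 0xC9 = 11001001 → 2-byte char (#3). Advance 2.
Byte at offset 9: 0xCC = 11001100 → 2-byte char (#4). Advance 2.
Byte at offset 11: 0xEA = 11101010 → 3-byte char (#5). Advance 3.
Byte at offset 14: 0x34 = 00110100 → 1-byte char (#6). Advance 1.
Byte at offset 15: 0xF0 = 11110000 → 4-byte char (#7). Advance 4.
Reached end at offset 19 after 7 code points.

7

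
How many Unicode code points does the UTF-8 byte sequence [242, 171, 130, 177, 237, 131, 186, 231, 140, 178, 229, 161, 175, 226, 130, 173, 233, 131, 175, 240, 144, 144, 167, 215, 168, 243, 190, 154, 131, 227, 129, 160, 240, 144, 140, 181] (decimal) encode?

Byte at offset 0: 0xF2 = 11110010 → 4-byte char (#1). Advance 4.
Byte at offset 4: 0xED = 11101101 → 3-byte char (#2). Advance 3.
Byte at offset 7: 0xE7 = 11100111 → 3-byte char (#3). Advance 3.
Byte at offset 10: 0xE5 = 11100101 → 3-byte char (#4). Advance 3.
Byte at offset 13: 0xE2 = 11100010 → 3-byte char (#5). Advance 3.
Byte at offset 16: 0xE9 = 11101001 → 3-byte char (#6). Advance 3.
Byte at offset 19: 0xF0 = 11110000 → 4-byte char (#7). Advance 4.
Byte at offset 23: 0xD7 = 11010111 → 2-byte char (#8). Advance 2.
Byte at offset 25: 0xF3 = 11110011 → 4-byte char (#9). Advance 4.
Byte at offset 29: 0xE3 = 11100011 → 3-byte char (#10). Advance 3.
Byte at offset 32: 0xF0 = 11110000 → 4-byte char (#11). Advance 4.
Reached end at offset 36 after 11 code points.

11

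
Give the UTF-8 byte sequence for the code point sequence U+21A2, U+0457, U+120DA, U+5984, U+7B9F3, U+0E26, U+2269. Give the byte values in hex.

U+21A2: 3-byte form → E2 86 A2.
U+0457: 2-byte form → D1 97.
U+120DA: 4-byte form → F0 92 83 9A.
U+5984: 3-byte form → E5 A6 84.
U+7B9F3: 4-byte form → F1 BB A7 B3.
U+0E26: 3-byte form → E0 B8 A6.
U+2269: 3-byte form → E2 89 A9.
Concatenated (22 bytes): E2 86 A2 D1 97 F0 92 83 9A E5 A6 84 F1 BB A7 B3 E0 B8 A6 E2 89 A9.

E2 86 A2 D1 97 F0 92 83 9A E5 A6 84 F1 BB A7 B3 E0 B8 A6 E2 89 A9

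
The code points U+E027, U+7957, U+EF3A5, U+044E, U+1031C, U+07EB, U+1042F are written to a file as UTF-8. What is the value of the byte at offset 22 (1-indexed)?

0xAF

1-indexed offset 22 is 0-indexed offset 21.
U+E027 → 3-byte form EE 80 A7 at offsets 0–2.
U+7957 → 3-byte form E7 A5 97 at offsets 3–5.
U+EF3A5 → 4-byte form F3 AF 8E A5 at offsets 6–9.
U+044E → 2-byte form D1 8E at offsets 10–11.
U+1031C → 4-byte form F0 90 8C 9C at offsets 12–15.
U+07EB → 2-byte form DF AB at offsets 16–17.
U+1042F → 4-byte form F0 90 90 AF at offsets 18–21.
Offset 21 falls in char 7's range; it's byte 4 of F0 90 90 AF = 0xAF.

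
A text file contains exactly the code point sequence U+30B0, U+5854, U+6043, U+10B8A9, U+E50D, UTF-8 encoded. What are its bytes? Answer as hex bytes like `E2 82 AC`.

E3 82 B0 E5 A1 94 E6 81 83 F4 8B A2 A9 EE 94 8D

U+30B0: 3-byte form → E3 82 B0.
U+5854: 3-byte form → E5 A1 94.
U+6043: 3-byte form → E6 81 83.
U+10B8A9: 4-byte form → F4 8B A2 A9.
U+E50D: 3-byte form → EE 94 8D.
Concatenated (16 bytes): E3 82 B0 E5 A1 94 E6 81 83 F4 8B A2 A9 EE 94 8D.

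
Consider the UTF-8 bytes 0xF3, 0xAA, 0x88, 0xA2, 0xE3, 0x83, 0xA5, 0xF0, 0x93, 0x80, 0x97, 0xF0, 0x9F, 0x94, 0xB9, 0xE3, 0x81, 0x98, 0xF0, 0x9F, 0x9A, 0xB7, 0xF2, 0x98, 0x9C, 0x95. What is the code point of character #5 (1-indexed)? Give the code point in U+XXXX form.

Offset 0: leading byte 0xF3 = 11110011 → 4-byte char #1 = F3 AA 88 A2.
Offset 4: leading byte 0xE3 = 11100011 → 3-byte char #2 = E3 83 A5.
Offset 7: leading byte 0xF0 = 11110000 → 4-byte char #3 = F0 93 80 97.
Offset 11: leading byte 0xF0 = 11110000 → 4-byte char #4 = F0 9F 94 B9.
Offset 15: leading byte 0xE3 = 11100011 → 3-byte char #5 = E3 81 98.
Leading byte 0xE3 = 11100011 matches 1110xxxx → 3-byte sequence.
Byte 1: 0xE3 = 11100011, payload 0011 (4 bits).
Byte 2: 0x81 = 10000001 (10xxxxxx ✓), payload 000001.
Byte 3: 0x98 = 10011000 (10xxxxxx ✓), payload 011000.
Concatenate: 0011000001011000 = 0x3058 (16 bits → U+3058).

U+3058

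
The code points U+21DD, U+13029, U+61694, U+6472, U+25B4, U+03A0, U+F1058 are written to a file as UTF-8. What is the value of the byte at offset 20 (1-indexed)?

0xF3

1-indexed offset 20 is 0-indexed offset 19.
U+21DD → 3-byte form E2 87 9D at offsets 0–2.
U+13029 → 4-byte form F0 93 80 A9 at offsets 3–6.
U+61694 → 4-byte form F1 A1 9A 94 at offsets 7–10.
U+6472 → 3-byte form E6 91 B2 at offsets 11–13.
U+25B4 → 3-byte form E2 96 B4 at offsets 14–16.
U+03A0 → 2-byte form CE A0 at offsets 17–18.
U+F1058 → 4-byte form F3 B1 81 98 at offsets 19–22.
Offset 19 falls in char 7's range; it's byte 1 of F3 B1 81 98 = 0xF3.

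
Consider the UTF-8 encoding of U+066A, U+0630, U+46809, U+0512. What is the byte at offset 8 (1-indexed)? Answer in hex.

0x89

1-indexed offset 8 is 0-indexed offset 7.
U+066A → 2-byte form D9 AA at offsets 0–1.
U+0630 → 2-byte form D8 B0 at offsets 2–3.
U+46809 → 4-byte form F1 86 A0 89 at offsets 4–7.
Offset 7 falls in char 3's range; it's byte 4 of F1 86 A0 89 = 0x89.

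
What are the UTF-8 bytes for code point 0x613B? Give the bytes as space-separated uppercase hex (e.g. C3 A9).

E6 84 BB

U+613B = 0x613B = 24891 decimal. In range U+0800–U+FFFF → 3-byte form: 1110xxxx 10xxxxxx 10xxxxxx.
Binary (16 bits): 0110000100111011.
Split 4+6+6: 0110 | 000100 | 111011.
Byte 1: 11100110 = 0xE6.
Byte 2: 10000100 = 0x84.
Byte 3: 10111011 = 0xBB.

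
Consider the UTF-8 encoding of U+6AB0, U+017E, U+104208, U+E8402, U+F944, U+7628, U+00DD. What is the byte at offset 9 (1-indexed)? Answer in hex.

1-indexed offset 9 is 0-indexed offset 8.
U+6AB0 → 3-byte form E6 AA B0 at offsets 0–2.
U+017E → 2-byte form C5 BE at offsets 3–4.
U+104208 → 4-byte form F4 84 88 88 at offsets 5–8.
Offset 8 falls in char 3's range; it's byte 4 of F4 84 88 88 = 0x88.

0x88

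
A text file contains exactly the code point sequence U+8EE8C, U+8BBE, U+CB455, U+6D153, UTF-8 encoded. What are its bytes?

U+8EE8C: 4-byte form → F2 8E BA 8C.
U+8BBE: 3-byte form → E8 AE BE.
U+CB455: 4-byte form → F3 8B 91 95.
U+6D153: 4-byte form → F1 AD 85 93.
Concatenated (15 bytes): F2 8E BA 8C E8 AE BE F3 8B 91 95 F1 AD 85 93.

F2 8E BA 8C E8 AE BE F3 8B 91 95 F1 AD 85 93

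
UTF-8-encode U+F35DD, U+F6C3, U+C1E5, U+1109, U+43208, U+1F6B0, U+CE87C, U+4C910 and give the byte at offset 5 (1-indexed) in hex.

0xEF

1-indexed offset 5 is 0-indexed offset 4.
U+F35DD → 4-byte form F3 B3 97 9D at offsets 0–3.
U+F6C3 → 3-byte form EF 9B 83 at offsets 4–6.
Offset 4 falls in char 2's range; it's byte 1 of EF 9B 83 = 0xEF.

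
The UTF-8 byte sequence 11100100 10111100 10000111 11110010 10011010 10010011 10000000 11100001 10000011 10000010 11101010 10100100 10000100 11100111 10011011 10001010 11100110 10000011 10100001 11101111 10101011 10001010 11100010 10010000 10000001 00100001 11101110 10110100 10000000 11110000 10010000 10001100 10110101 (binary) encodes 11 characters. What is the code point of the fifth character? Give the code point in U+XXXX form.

Offset 0: leading byte 0xE4 = 11100100 → 3-byte char #1 = E4 BC 87.
Offset 3: leading byte 0xF2 = 11110010 → 4-byte char #2 = F2 9A 93 80.
Offset 7: leading byte 0xE1 = 11100001 → 3-byte char #3 = E1 83 82.
Offset 10: leading byte 0xEA = 11101010 → 3-byte char #4 = EA A4 84.
Offset 13: leading byte 0xE7 = 11100111 → 3-byte char #5 = E7 9B 8A.
Leading byte 0xE7 = 11100111 matches 1110xxxx → 3-byte sequence.
Byte 1: 0xE7 = 11100111, payload 0111 (4 bits).
Byte 2: 0x9B = 10011011 (10xxxxxx ✓), payload 011011.
Byte 3: 0x8A = 10001010 (10xxxxxx ✓), payload 001010.
Concatenate: 0111011011001010 = 0x76CA (16 bits → U+76CA).

U+76CA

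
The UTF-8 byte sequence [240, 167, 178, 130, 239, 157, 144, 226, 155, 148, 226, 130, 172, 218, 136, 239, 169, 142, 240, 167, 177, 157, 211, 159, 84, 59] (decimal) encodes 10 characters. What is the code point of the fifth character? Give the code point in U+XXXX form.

U+0688

Offset 0: leading byte 0xF0 = 11110000 → 4-byte char #1 = F0 A7 B2 82.
Offset 4: leading byte 0xEF = 11101111 → 3-byte char #2 = EF 9D 90.
Offset 7: leading byte 0xE2 = 11100010 → 3-byte char #3 = E2 9B 94.
Offset 10: leading byte 0xE2 = 11100010 → 3-byte char #4 = E2 82 AC.
Offset 13: leading byte 0xDA = 11011010 → 2-byte char #5 = DA 88.
Leading byte 0xDA = 11011010 matches 110xxxxx → 2-byte sequence.
Byte 1: 0xDA = 11011010, payload 11010 (5 bits).
Byte 2: 0x88 = 10001000 (10xxxxxx ✓), payload 001000.
Concatenate: 11010001000 = 0x688 (11 bits → U+0688).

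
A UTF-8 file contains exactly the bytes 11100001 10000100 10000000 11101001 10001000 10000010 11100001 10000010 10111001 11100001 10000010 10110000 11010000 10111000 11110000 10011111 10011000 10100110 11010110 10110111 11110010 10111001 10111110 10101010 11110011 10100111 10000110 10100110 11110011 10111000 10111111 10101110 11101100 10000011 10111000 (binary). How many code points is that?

11

Byte at offset 0: 0xE1 = 11100001 → 3-byte char (#1). Advance 3.
Byte at offset 3: 0xE9 = 11101001 → 3-byte char (#2). Advance 3.
Byte at offset 6: 0xE1 = 11100001 → 3-byte char (#3). Advance 3.
Byte at offset 9: 0xE1 = 11100001 → 3-byte char (#4). Advance 3.
Byte at offset 12: 0xD0 = 11010000 → 2-byte char (#5). Advance 2.
Byte at offset 14: 0xF0 = 11110000 → 4-byte char (#6). Advance 4.
Byte at offset 18: 0xD6 = 11010110 → 2-byte char (#7). Advance 2.
Byte at offset 20: 0xF2 = 11110010 → 4-byte char (#8). Advance 4.
Byte at offset 24: 0xF3 = 11110011 → 4-byte char (#9). Advance 4.
Byte at offset 28: 0xF3 = 11110011 → 4-byte char (#10). Advance 4.
Byte at offset 32: 0xEC = 11101100 → 3-byte char (#11). Advance 3.
Reached end at offset 35 after 11 code points.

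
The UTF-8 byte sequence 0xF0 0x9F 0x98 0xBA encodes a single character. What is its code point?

U+1F63A

Leading byte 0xF0 = 11110000 matches 11110xxx → 4-byte sequence.
Byte 1: 0xF0 = 11110000, payload 000 (3 bits).
Byte 2: 0x9F = 10011111 (10xxxxxx ✓), payload 011111.
Byte 3: 0x98 = 10011000 (10xxxxxx ✓), payload 011000.
Byte 4: 0xBA = 10111010 (10xxxxxx ✓), payload 111010.
Concatenate: 000011111011000111010 = 0x1F63A (21 bits → U+1F63A).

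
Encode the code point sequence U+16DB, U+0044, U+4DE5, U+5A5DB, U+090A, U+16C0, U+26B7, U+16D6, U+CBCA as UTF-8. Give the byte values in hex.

E1 9B 9B 44 E4 B7 A5 F1 9A 97 9B E0 A4 8A E1 9B 80 E2 9A B7 E1 9B 96 EC AF 8A

U+16DB: 3-byte form → E1 9B 9B.
U+0044: 1-byte form → 44.
U+4DE5: 3-byte form → E4 B7 A5.
U+5A5DB: 4-byte form → F1 9A 97 9B.
U+090A: 3-byte form → E0 A4 8A.
U+16C0: 3-byte form → E1 9B 80.
U+26B7: 3-byte form → E2 9A B7.
U+16D6: 3-byte form → E1 9B 96.
U+CBCA: 3-byte form → EC AF 8A.
Concatenated (26 bytes): E1 9B 9B 44 E4 B7 A5 F1 9A 97 9B E0 A4 8A E1 9B 80 E2 9A B7 E1 9B 96 EC AF 8A.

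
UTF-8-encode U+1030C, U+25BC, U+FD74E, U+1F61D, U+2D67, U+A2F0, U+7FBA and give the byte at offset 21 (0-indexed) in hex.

U+1030C → 4-byte form F0 90 8C 8C at offsets 0–3.
U+25BC → 3-byte form E2 96 BC at offsets 4–6.
U+FD74E → 4-byte form F3 BD 9D 8E at offsets 7–10.
U+1F61D → 4-byte form F0 9F 98 9D at offsets 11–14.
U+2D67 → 3-byte form E2 B5 A7 at offsets 15–17.
U+A2F0 → 3-byte form EA 8B B0 at offsets 18–20.
U+7FBA → 3-byte form E7 BE BA at offsets 21–23.
Offset 21 falls in char 7's range; it's byte 1 of E7 BE BA = 0xE7.

0xE7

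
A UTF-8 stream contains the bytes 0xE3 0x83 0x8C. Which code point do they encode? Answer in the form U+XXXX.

U+30CC

Leading byte 0xE3 = 11100011 matches 1110xxxx → 3-byte sequence.
Byte 1: 0xE3 = 11100011, payload 0011 (4 bits).
Byte 2: 0x83 = 10000011 (10xxxxxx ✓), payload 000011.
Byte 3: 0x8C = 10001100 (10xxxxxx ✓), payload 001100.
Concatenate: 0011000011001100 = 0x30CC (16 bits → U+30CC).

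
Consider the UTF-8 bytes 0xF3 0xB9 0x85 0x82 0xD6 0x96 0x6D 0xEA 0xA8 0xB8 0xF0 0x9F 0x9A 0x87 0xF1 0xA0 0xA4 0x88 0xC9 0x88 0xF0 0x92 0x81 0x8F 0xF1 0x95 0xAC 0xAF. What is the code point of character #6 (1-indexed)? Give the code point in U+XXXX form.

U+60908

Offset 0: leading byte 0xF3 = 11110011 → 4-byte char #1 = F3 B9 85 82.
Offset 4: leading byte 0xD6 = 11010110 → 2-byte char #2 = D6 96.
Offset 6: leading byte 0x6D = 01101101 → 1-byte char #3 = 6D.
Offset 7: leading byte 0xEA = 11101010 → 3-byte char #4 = EA A8 B8.
Offset 10: leading byte 0xF0 = 11110000 → 4-byte char #5 = F0 9F 9A 87.
Offset 14: leading byte 0xF1 = 11110001 → 4-byte char #6 = F1 A0 A4 88.
Leading byte 0xF1 = 11110001 matches 11110xxx → 4-byte sequence.
Byte 1: 0xF1 = 11110001, payload 001 (3 bits).
Byte 2: 0xA0 = 10100000 (10xxxxxx ✓), payload 100000.
Byte 3: 0xA4 = 10100100 (10xxxxxx ✓), payload 100100.
Byte 4: 0x88 = 10001000 (10xxxxxx ✓), payload 001000.
Concatenate: 001100000100100001000 = 0x60908 (21 bits → U+60908).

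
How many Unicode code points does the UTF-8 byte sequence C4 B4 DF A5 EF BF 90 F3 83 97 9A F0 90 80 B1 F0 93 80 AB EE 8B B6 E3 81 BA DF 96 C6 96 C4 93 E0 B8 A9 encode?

Byte at offset 0: 0xC4 = 11000100 → 2-byte char (#1). Advance 2.
Byte at offset 2: 0xDF = 11011111 → 2-byte char (#2). Advance 2.
Byte at offset 4: 0xEF = 11101111 → 3-byte char (#3). Advance 3.
Byte at offset 7: 0xF3 = 11110011 → 4-byte char (#4). Advance 4.
Byte at offset 11: 0xF0 = 11110000 → 4-byte char (#5). Advance 4.
Byte at offset 15: 0xF0 = 11110000 → 4-byte char (#6). Advance 4.
Byte at offset 19: 0xEE = 11101110 → 3-byte char (#7). Advance 3.
Byte at offset 22: 0xE3 = 11100011 → 3-byte char (#8). Advance 3.
Byte at offset 25: 0xDF = 11011111 → 2-byte char (#9). Advance 2.
Byte at offset 27: 0xC6 = 11000110 → 2-byte char (#10). Advance 2.
Byte at offset 29: 0xC4 = 11000100 → 2-byte char (#11). Advance 2.
Byte at offset 31: 0xE0 = 11100000 → 3-byte char (#12). Advance 3.
Reached end at offset 34 after 12 code points.

12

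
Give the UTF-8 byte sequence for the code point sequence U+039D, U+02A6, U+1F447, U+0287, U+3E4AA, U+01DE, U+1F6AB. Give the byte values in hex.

U+039D: 2-byte form → CE 9D.
U+02A6: 2-byte form → CA A6.
U+1F447: 4-byte form → F0 9F 91 87.
U+0287: 2-byte form → CA 87.
U+3E4AA: 4-byte form → F0 BE 92 AA.
U+01DE: 2-byte form → C7 9E.
U+1F6AB: 4-byte form → F0 9F 9A AB.
Concatenated (20 bytes): CE 9D CA A6 F0 9F 91 87 CA 87 F0 BE 92 AA C7 9E F0 9F 9A AB.

CE 9D CA A6 F0 9F 91 87 CA 87 F0 BE 92 AA C7 9E F0 9F 9A AB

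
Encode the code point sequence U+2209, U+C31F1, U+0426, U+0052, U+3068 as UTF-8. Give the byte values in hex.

U+2209: 3-byte form → E2 88 89.
U+C31F1: 4-byte form → F3 83 87 B1.
U+0426: 2-byte form → D0 A6.
U+0052: 1-byte form → 52.
U+3068: 3-byte form → E3 81 A8.
Concatenated (13 bytes): E2 88 89 F3 83 87 B1 D0 A6 52 E3 81 A8.

E2 88 89 F3 83 87 B1 D0 A6 52 E3 81 A8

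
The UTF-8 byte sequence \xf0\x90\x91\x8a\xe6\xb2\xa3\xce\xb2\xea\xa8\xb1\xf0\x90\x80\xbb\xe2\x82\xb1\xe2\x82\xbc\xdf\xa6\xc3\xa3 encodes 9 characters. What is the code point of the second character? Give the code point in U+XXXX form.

U+6CA3

Offset 0: leading byte 0xF0 = 11110000 → 4-byte char #1 = F0 90 91 8A.
Offset 4: leading byte 0xE6 = 11100110 → 3-byte char #2 = E6 B2 A3.
Leading byte 0xE6 = 11100110 matches 1110xxxx → 3-byte sequence.
Byte 1: 0xE6 = 11100110, payload 0110 (4 bits).
Byte 2: 0xB2 = 10110010 (10xxxxxx ✓), payload 110010.
Byte 3: 0xA3 = 10100011 (10xxxxxx ✓), payload 100011.
Concatenate: 0110110010100011 = 0x6CA3 (16 bits → U+6CA3).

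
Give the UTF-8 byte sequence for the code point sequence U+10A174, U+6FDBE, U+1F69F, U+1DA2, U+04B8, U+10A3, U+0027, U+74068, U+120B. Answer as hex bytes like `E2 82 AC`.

F4 8A 85 B4 F1 AF B6 BE F0 9F 9A 9F E1 B6 A2 D2 B8 E1 82 A3 27 F1 B4 81 A8 E1 88 8B

U+10A174: 4-byte form → F4 8A 85 B4.
U+6FDBE: 4-byte form → F1 AF B6 BE.
U+1F69F: 4-byte form → F0 9F 9A 9F.
U+1DA2: 3-byte form → E1 B6 A2.
U+04B8: 2-byte form → D2 B8.
U+10A3: 3-byte form → E1 82 A3.
U+0027: 1-byte form → 27.
U+74068: 4-byte form → F1 B4 81 A8.
U+120B: 3-byte form → E1 88 8B.
Concatenated (28 bytes): F4 8A 85 B4 F1 AF B6 BE F0 9F 9A 9F E1 B6 A2 D2 B8 E1 82 A3 27 F1 B4 81 A8 E1 88 8B.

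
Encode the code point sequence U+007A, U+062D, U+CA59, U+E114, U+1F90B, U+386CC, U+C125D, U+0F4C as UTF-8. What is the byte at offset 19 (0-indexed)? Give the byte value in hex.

0x89

U+007A → 1-byte form 7A at offsets 0–0.
U+062D → 2-byte form D8 AD at offsets 1–2.
U+CA59 → 3-byte form EC A9 99 at offsets 3–5.
U+E114 → 3-byte form EE 84 94 at offsets 6–8.
U+1F90B → 4-byte form F0 9F A4 8B at offsets 9–12.
U+386CC → 4-byte form F0 B8 9B 8C at offsets 13–16.
U+C125D → 4-byte form F3 81 89 9D at offsets 17–20.
Offset 19 falls in char 7's range; it's byte 3 of F3 81 89 9D = 0x89.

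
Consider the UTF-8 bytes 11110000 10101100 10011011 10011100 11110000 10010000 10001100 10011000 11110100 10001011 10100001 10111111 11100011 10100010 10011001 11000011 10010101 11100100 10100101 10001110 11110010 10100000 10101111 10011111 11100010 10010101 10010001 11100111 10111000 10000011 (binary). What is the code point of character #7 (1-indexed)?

U+A0BDF

Offset 0: leading byte 0xF0 = 11110000 → 4-byte char #1 = F0 AC 9B 9C.
Offset 4: leading byte 0xF0 = 11110000 → 4-byte char #2 = F0 90 8C 98.
Offset 8: leading byte 0xF4 = 11110100 → 4-byte char #3 = F4 8B A1 BF.
Offset 12: leading byte 0xE3 = 11100011 → 3-byte char #4 = E3 A2 99.
Offset 15: leading byte 0xC3 = 11000011 → 2-byte char #5 = C3 95.
Offset 17: leading byte 0xE4 = 11100100 → 3-byte char #6 = E4 A5 8E.
Offset 20: leading byte 0xF2 = 11110010 → 4-byte char #7 = F2 A0 AF 9F.
Leading byte 0xF2 = 11110010 matches 11110xxx → 4-byte sequence.
Byte 1: 0xF2 = 11110010, payload 010 (3 bits).
Byte 2: 0xA0 = 10100000 (10xxxxxx ✓), payload 100000.
Byte 3: 0xAF = 10101111 (10xxxxxx ✓), payload 101111.
Byte 4: 0x9F = 10011111 (10xxxxxx ✓), payload 011111.
Concatenate: 010100000101111011111 = 0xA0BDF (21 bits → U+A0BDF).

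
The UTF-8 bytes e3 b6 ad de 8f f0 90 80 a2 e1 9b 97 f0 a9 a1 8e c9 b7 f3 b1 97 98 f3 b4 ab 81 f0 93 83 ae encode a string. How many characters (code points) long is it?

Byte at offset 0: 0xE3 = 11100011 → 3-byte char (#1). Advance 3.
Byte at offset 3: 0xDE = 11011110 → 2-byte char (#2). Advance 2.
Byte at offset 5: 0xF0 = 11110000 → 4-byte char (#3). Advance 4.
Byte at offset 9: 0xE1 = 11100001 → 3-byte char (#4). Advance 3.
Byte at offset 12: 0xF0 = 11110000 → 4-byte char (#5). Advance 4.
Byte at offset 16: 0xC9 = 11001001 → 2-byte char (#6). Advance 2.
Byte at offset 18: 0xF3 = 11110011 → 4-byte char (#7). Advance 4.
Byte at offset 22: 0xF3 = 11110011 → 4-byte char (#8). Advance 4.
Byte at offset 26: 0xF0 = 11110000 → 4-byte char (#9). Advance 4.
Reached end at offset 30 after 9 code points.

9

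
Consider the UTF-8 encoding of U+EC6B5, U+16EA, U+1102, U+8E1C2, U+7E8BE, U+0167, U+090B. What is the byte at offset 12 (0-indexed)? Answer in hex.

0x87

U+EC6B5 → 4-byte form F3 AC 9A B5 at offsets 0–3.
U+16EA → 3-byte form E1 9B AA at offsets 4–6.
U+1102 → 3-byte form E1 84 82 at offsets 7–9.
U+8E1C2 → 4-byte form F2 8E 87 82 at offsets 10–13.
Offset 12 falls in char 4's range; it's byte 3 of F2 8E 87 82 = 0x87.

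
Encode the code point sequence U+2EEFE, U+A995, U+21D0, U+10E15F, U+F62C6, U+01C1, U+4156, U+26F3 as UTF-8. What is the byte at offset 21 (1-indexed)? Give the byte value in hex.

0xE4

1-indexed offset 21 is 0-indexed offset 20.
U+2EEFE → 4-byte form F0 AE BB BE at offsets 0–3.
U+A995 → 3-byte form EA A6 95 at offsets 4–6.
U+21D0 → 3-byte form E2 87 90 at offsets 7–9.
U+10E15F → 4-byte form F4 8E 85 9F at offsets 10–13.
U+F62C6 → 4-byte form F3 B6 8B 86 at offsets 14–17.
U+01C1 → 2-byte form C7 81 at offsets 18–19.
U+4156 → 3-byte form E4 85 96 at offsets 20–22.
Offset 20 falls in char 7's range; it's byte 1 of E4 85 96 = 0xE4.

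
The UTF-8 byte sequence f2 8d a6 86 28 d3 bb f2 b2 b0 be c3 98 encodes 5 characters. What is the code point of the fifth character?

Offset 0: leading byte 0xF2 = 11110010 → 4-byte char #1 = F2 8D A6 86.
Offset 4: leading byte 0x28 = 00101000 → 1-byte char #2 = 28.
Offset 5: leading byte 0xD3 = 11010011 → 2-byte char #3 = D3 BB.
Offset 7: leading byte 0xF2 = 11110010 → 4-byte char #4 = F2 B2 B0 BE.
Offset 11: leading byte 0xC3 = 11000011 → 2-byte char #5 = C3 98.
Leading byte 0xC3 = 11000011 matches 110xxxxx → 2-byte sequence.
Byte 1: 0xC3 = 11000011, payload 00011 (5 bits).
Byte 2: 0x98 = 10011000 (10xxxxxx ✓), payload 011000.
Concatenate: 00011011000 = 0xD8 (11 bits → U+00D8).

U+00D8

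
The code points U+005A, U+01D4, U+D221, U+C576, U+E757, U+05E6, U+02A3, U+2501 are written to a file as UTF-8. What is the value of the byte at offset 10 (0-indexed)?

0x9D

U+005A → 1-byte form 5A at offsets 0–0.
U+01D4 → 2-byte form C7 94 at offsets 1–2.
U+D221 → 3-byte form ED 88 A1 at offsets 3–5.
U+C576 → 3-byte form EC 95 B6 at offsets 6–8.
U+E757 → 3-byte form EE 9D 97 at offsets 9–11.
Offset 10 falls in char 5's range; it's byte 2 of EE 9D 97 = 0x9D.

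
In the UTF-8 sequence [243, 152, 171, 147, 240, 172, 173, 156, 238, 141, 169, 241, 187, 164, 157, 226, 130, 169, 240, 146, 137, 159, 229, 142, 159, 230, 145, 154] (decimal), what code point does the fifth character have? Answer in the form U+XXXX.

Offset 0: leading byte 0xF3 = 11110011 → 4-byte char #1 = F3 98 AB 93.
Offset 4: leading byte 0xF0 = 11110000 → 4-byte char #2 = F0 AC AD 9C.
Offset 8: leading byte 0xEE = 11101110 → 3-byte char #3 = EE 8D A9.
Offset 11: leading byte 0xF1 = 11110001 → 4-byte char #4 = F1 BB A4 9D.
Offset 15: leading byte 0xE2 = 11100010 → 3-byte char #5 = E2 82 A9.
Leading byte 0xE2 = 11100010 matches 1110xxxx → 3-byte sequence.
Byte 1: 0xE2 = 11100010, payload 0010 (4 bits).
Byte 2: 0x82 = 10000010 (10xxxxxx ✓), payload 000010.
Byte 3: 0xA9 = 10101001 (10xxxxxx ✓), payload 101001.
Concatenate: 0010000010101001 = 0x20A9 (16 bits → U+20A9).

U+20A9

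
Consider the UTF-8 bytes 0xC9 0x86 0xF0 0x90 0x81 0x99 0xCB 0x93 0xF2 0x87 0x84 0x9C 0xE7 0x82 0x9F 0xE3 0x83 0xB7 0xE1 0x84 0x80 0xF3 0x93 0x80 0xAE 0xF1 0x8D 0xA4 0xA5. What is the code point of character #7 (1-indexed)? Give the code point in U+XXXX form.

U+1100

Offset 0: leading byte 0xC9 = 11001001 → 2-byte char #1 = C9 86.
Offset 2: leading byte 0xF0 = 11110000 → 4-byte char #2 = F0 90 81 99.
Offset 6: leading byte 0xCB = 11001011 → 2-byte char #3 = CB 93.
Offset 8: leading byte 0xF2 = 11110010 → 4-byte char #4 = F2 87 84 9C.
Offset 12: leading byte 0xE7 = 11100111 → 3-byte char #5 = E7 82 9F.
Offset 15: leading byte 0xE3 = 11100011 → 3-byte char #6 = E3 83 B7.
Offset 18: leading byte 0xE1 = 11100001 → 3-byte char #7 = E1 84 80.
Leading byte 0xE1 = 11100001 matches 1110xxxx → 3-byte sequence.
Byte 1: 0xE1 = 11100001, payload 0001 (4 bits).
Byte 2: 0x84 = 10000100 (10xxxxxx ✓), payload 000100.
Byte 3: 0x80 = 10000000 (10xxxxxx ✓), payload 000000.
Concatenate: 0001000100000000 = 0x1100 (16 bits → U+1100).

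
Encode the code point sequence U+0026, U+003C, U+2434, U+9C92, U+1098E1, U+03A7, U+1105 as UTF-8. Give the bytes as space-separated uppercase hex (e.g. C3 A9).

26 3C E2 90 B4 E9 B2 92 F4 89 A3 A1 CE A7 E1 84 85

U+0026: 1-byte form → 26.
U+003C: 1-byte form → 3C.
U+2434: 3-byte form → E2 90 B4.
U+9C92: 3-byte form → E9 B2 92.
U+1098E1: 4-byte form → F4 89 A3 A1.
U+03A7: 2-byte form → CE A7.
U+1105: 3-byte form → E1 84 85.
Concatenated (17 bytes): 26 3C E2 90 B4 E9 B2 92 F4 89 A3 A1 CE A7 E1 84 85.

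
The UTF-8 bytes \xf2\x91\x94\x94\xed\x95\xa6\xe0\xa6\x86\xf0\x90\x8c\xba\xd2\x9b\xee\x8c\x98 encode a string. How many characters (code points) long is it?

6

Byte at offset 0: 0xF2 = 11110010 → 4-byte char (#1). Advance 4.
Byte at offset 4: 0xED = 11101101 → 3-byte char (#2). Advance 3.
Byte at offset 7: 0xE0 = 11100000 → 3-byte char (#3). Advance 3.
Byte at offset 10: 0xF0 = 11110000 → 4-byte char (#4). Advance 4.
Byte at offset 14: 0xD2 = 11010010 → 2-byte char (#5). Advance 2.
Byte at offset 16: 0xEE = 11101110 → 3-byte char (#6). Advance 3.
Reached end at offset 19 after 6 code points.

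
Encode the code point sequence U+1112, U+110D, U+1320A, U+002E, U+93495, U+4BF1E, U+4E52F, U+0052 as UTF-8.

U+1112: 3-byte form → E1 84 92.
U+110D: 3-byte form → E1 84 8D.
U+1320A: 4-byte form → F0 93 88 8A.
U+002E: 1-byte form → 2E.
U+93495: 4-byte form → F2 93 92 95.
U+4BF1E: 4-byte form → F1 8B BC 9E.
U+4E52F: 4-byte form → F1 8E 94 AF.
U+0052: 1-byte form → 52.
Concatenated (24 bytes): E1 84 92 E1 84 8D F0 93 88 8A 2E F2 93 92 95 F1 8B BC 9E F1 8E 94 AF 52.

E1 84 92 E1 84 8D F0 93 88 8A 2E F2 93 92 95 F1 8B BC 9E F1 8E 94 AF 52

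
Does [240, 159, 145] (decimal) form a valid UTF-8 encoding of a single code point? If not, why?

invalid (sequence truncated)

Leading byte 0xF0 = 11110000 → 4-byte form, but only 3 bytes are present.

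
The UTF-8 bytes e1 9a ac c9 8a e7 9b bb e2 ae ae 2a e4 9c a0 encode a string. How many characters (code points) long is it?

6

Byte at offset 0: 0xE1 = 11100001 → 3-byte char (#1). Advance 3.
Byte at offset 3: 0xC9 = 11001001 → 2-byte char (#2). Advance 2.
Byte at offset 5: 0xE7 = 11100111 → 3-byte char (#3). Advance 3.
Byte at offset 8: 0xE2 = 11100010 → 3-byte char (#4). Advance 3.
Byte at offset 11: 0x2A = 00101010 → 1-byte char (#5). Advance 1.
Byte at offset 12: 0xE4 = 11100100 → 3-byte char (#6). Advance 3.
Reached end at offset 15 after 6 code points.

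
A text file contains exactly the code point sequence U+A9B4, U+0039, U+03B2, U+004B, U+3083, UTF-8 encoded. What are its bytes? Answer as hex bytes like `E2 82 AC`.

U+A9B4: 3-byte form → EA A6 B4.
U+0039: 1-byte form → 39.
U+03B2: 2-byte form → CE B2.
U+004B: 1-byte form → 4B.
U+3083: 3-byte form → E3 82 83.
Concatenated (10 bytes): EA A6 B4 39 CE B2 4B E3 82 83.

EA A6 B4 39 CE B2 4B E3 82 83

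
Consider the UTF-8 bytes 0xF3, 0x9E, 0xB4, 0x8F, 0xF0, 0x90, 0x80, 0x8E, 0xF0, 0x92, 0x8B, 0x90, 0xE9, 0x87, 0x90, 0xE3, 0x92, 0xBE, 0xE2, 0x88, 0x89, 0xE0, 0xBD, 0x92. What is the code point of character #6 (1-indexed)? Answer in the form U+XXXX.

Offset 0: leading byte 0xF3 = 11110011 → 4-byte char #1 = F3 9E B4 8F.
Offset 4: leading byte 0xF0 = 11110000 → 4-byte char #2 = F0 90 80 8E.
Offset 8: leading byte 0xF0 = 11110000 → 4-byte char #3 = F0 92 8B 90.
Offset 12: leading byte 0xE9 = 11101001 → 3-byte char #4 = E9 87 90.
Offset 15: leading byte 0xE3 = 11100011 → 3-byte char #5 = E3 92 BE.
Offset 18: leading byte 0xE2 = 11100010 → 3-byte char #6 = E2 88 89.
Leading byte 0xE2 = 11100010 matches 1110xxxx → 3-byte sequence.
Byte 1: 0xE2 = 11100010, payload 0010 (4 bits).
Byte 2: 0x88 = 10001000 (10xxxxxx ✓), payload 001000.
Byte 3: 0x89 = 10001001 (10xxxxxx ✓), payload 001001.
Concatenate: 0010001000001001 = 0x2209 (16 bits → U+2209).

U+2209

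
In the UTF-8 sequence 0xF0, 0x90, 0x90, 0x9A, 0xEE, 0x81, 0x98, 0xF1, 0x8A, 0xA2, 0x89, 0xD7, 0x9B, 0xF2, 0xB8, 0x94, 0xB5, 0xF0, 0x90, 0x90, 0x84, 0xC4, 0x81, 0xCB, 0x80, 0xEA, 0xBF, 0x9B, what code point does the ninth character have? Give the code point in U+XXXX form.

Offset 0: leading byte 0xF0 = 11110000 → 4-byte char #1 = F0 90 90 9A.
Offset 4: leading byte 0xEE = 11101110 → 3-byte char #2 = EE 81 98.
Offset 7: leading byte 0xF1 = 11110001 → 4-byte char #3 = F1 8A A2 89.
Offset 11: leading byte 0xD7 = 11010111 → 2-byte char #4 = D7 9B.
Offset 13: leading byte 0xF2 = 11110010 → 4-byte char #5 = F2 B8 94 B5.
Offset 17: leading byte 0xF0 = 11110000 → 4-byte char #6 = F0 90 90 84.
Offset 21: leading byte 0xC4 = 11000100 → 2-byte char #7 = C4 81.
Offset 23: leading byte 0xCB = 11001011 → 2-byte char #8 = CB 80.
Offset 25: leading byte 0xEA = 11101010 → 3-byte char #9 = EA BF 9B.
Leading byte 0xEA = 11101010 matches 1110xxxx → 3-byte sequence.
Byte 1: 0xEA = 11101010, payload 1010 (4 bits).
Byte 2: 0xBF = 10111111 (10xxxxxx ✓), payload 111111.
Byte 3: 0x9B = 10011011 (10xxxxxx ✓), payload 011011.
Concatenate: 1010111111011011 = 0xAFDB (16 bits → U+AFDB).

U+AFDB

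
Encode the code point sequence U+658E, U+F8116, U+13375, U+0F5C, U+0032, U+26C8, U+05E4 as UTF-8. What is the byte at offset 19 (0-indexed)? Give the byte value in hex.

U+658E → 3-byte form E6 96 8E at offsets 0–2.
U+F8116 → 4-byte form F3 B8 84 96 at offsets 3–6.
U+13375 → 4-byte form F0 93 8D B5 at offsets 7–10.
U+0F5C → 3-byte form E0 BD 9C at offsets 11–13.
U+0032 → 1-byte form 32 at offsets 14–14.
U+26C8 → 3-byte form E2 9B 88 at offsets 15–17.
U+05E4 → 2-byte form D7 A4 at offsets 18–19.
Offset 19 falls in char 7's range; it's byte 2 of D7 A4 = 0xA4.

0xA4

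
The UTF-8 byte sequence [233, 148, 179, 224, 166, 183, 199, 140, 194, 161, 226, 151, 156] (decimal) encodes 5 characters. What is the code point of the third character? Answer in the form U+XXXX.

U+01CC

Offset 0: leading byte 0xE9 = 11101001 → 3-byte char #1 = E9 94 B3.
Offset 3: leading byte 0xE0 = 11100000 → 3-byte char #2 = E0 A6 B7.
Offset 6: leading byte 0xC7 = 11000111 → 2-byte char #3 = C7 8C.
Leading byte 0xC7 = 11000111 matches 110xxxxx → 2-byte sequence.
Byte 1: 0xC7 = 11000111, payload 00111 (5 bits).
Byte 2: 0x8C = 10001100 (10xxxxxx ✓), payload 001100.
Concatenate: 00111001100 = 0x1CC (11 bits → U+01CC).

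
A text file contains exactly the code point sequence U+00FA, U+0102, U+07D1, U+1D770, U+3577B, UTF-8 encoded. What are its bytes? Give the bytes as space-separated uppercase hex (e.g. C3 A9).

C3 BA C4 82 DF 91 F0 9D 9D B0 F0 B5 9D BB

U+00FA: 2-byte form → C3 BA.
U+0102: 2-byte form → C4 82.
U+07D1: 2-byte form → DF 91.
U+1D770: 4-byte form → F0 9D 9D B0.
U+3577B: 4-byte form → F0 B5 9D BB.
Concatenated (14 bytes): C3 BA C4 82 DF 91 F0 9D 9D B0 F0 B5 9D BB.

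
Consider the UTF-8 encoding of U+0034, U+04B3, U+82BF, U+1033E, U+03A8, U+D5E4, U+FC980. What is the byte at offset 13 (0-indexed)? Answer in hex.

0x97

U+0034 → 1-byte form 34 at offsets 0–0.
U+04B3 → 2-byte form D2 B3 at offsets 1–2.
U+82BF → 3-byte form E8 8A BF at offsets 3–5.
U+1033E → 4-byte form F0 90 8C BE at offsets 6–9.
U+03A8 → 2-byte form CE A8 at offsets 10–11.
U+D5E4 → 3-byte form ED 97 A4 at offsets 12–14.
Offset 13 falls in char 6's range; it's byte 2 of ED 97 A4 = 0x97.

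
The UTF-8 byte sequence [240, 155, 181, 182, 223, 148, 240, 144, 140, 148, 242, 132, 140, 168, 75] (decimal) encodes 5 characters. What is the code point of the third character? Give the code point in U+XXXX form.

Offset 0: leading byte 0xF0 = 11110000 → 4-byte char #1 = F0 9B B5 B6.
Offset 4: leading byte 0xDF = 11011111 → 2-byte char #2 = DF 94.
Offset 6: leading byte 0xF0 = 11110000 → 4-byte char #3 = F0 90 8C 94.
Leading byte 0xF0 = 11110000 matches 11110xxx → 4-byte sequence.
Byte 1: 0xF0 = 11110000, payload 000 (3 bits).
Byte 2: 0x90 = 10010000 (10xxxxxx ✓), payload 010000.
Byte 3: 0x8C = 10001100 (10xxxxxx ✓), payload 001100.
Byte 4: 0x94 = 10010100 (10xxxxxx ✓), payload 010100.
Concatenate: 000010000001100010100 = 0x10314 (21 bits → U+10314).

U+10314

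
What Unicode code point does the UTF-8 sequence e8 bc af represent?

Leading byte 0xE8 = 11101000 matches 1110xxxx → 3-byte sequence.
Byte 1: 0xE8 = 11101000, payload 1000 (4 bits).
Byte 2: 0xBC = 10111100 (10xxxxxx ✓), payload 111100.
Byte 3: 0xAF = 10101111 (10xxxxxx ✓), payload 101111.
Concatenate: 1000111100101111 = 0x8F2F (16 bits → U+8F2F).

U+8F2F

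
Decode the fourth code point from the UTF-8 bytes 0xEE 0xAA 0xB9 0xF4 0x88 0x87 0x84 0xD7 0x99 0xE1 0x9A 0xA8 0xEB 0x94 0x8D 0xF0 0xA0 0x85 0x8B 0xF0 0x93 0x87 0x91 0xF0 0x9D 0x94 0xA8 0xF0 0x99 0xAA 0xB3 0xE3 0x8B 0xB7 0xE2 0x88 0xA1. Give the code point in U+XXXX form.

Offset 0: leading byte 0xEE = 11101110 → 3-byte char #1 = EE AA B9.
Offset 3: leading byte 0xF4 = 11110100 → 4-byte char #2 = F4 88 87 84.
Offset 7: leading byte 0xD7 = 11010111 → 2-byte char #3 = D7 99.
Offset 9: leading byte 0xE1 = 11100001 → 3-byte char #4 = E1 9A A8.
Leading byte 0xE1 = 11100001 matches 1110xxxx → 3-byte sequence.
Byte 1: 0xE1 = 11100001, payload 0001 (4 bits).
Byte 2: 0x9A = 10011010 (10xxxxxx ✓), payload 011010.
Byte 3: 0xA8 = 10101000 (10xxxxxx ✓), payload 101000.
Concatenate: 0001011010101000 = 0x16A8 (16 bits → U+16A8).

U+16A8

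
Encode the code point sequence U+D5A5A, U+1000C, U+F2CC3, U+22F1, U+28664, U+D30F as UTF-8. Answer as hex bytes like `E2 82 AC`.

F3 95 A9 9A F0 90 80 8C F3 B2 B3 83 E2 8B B1 F0 A8 99 A4 ED 8C 8F

U+D5A5A: 4-byte form → F3 95 A9 9A.
U+1000C: 4-byte form → F0 90 80 8C.
U+F2CC3: 4-byte form → F3 B2 B3 83.
U+22F1: 3-byte form → E2 8B B1.
U+28664: 4-byte form → F0 A8 99 A4.
U+D30F: 3-byte form → ED 8C 8F.
Concatenated (22 bytes): F3 95 A9 9A F0 90 80 8C F3 B2 B3 83 E2 8B B1 F0 A8 99 A4 ED 8C 8F.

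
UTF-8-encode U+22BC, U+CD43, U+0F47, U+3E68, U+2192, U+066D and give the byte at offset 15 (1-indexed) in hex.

0x92

1-indexed offset 15 is 0-indexed offset 14.
U+22BC → 3-byte form E2 8A BC at offsets 0–2.
U+CD43 → 3-byte form EC B5 83 at offsets 3–5.
U+0F47 → 3-byte form E0 BD 87 at offsets 6–8.
U+3E68 → 3-byte form E3 B9 A8 at offsets 9–11.
U+2192 → 3-byte form E2 86 92 at offsets 12–14.
Offset 14 falls in char 5's range; it's byte 3 of E2 86 92 = 0x92.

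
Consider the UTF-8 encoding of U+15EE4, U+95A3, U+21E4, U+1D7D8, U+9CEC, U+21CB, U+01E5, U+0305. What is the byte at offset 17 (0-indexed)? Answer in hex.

0xE2

U+15EE4 → 4-byte form F0 95 BB A4 at offsets 0–3.
U+95A3 → 3-byte form E9 96 A3 at offsets 4–6.
U+21E4 → 3-byte form E2 87 A4 at offsets 7–9.
U+1D7D8 → 4-byte form F0 9D 9F 98 at offsets 10–13.
U+9CEC → 3-byte form E9 B3 AC at offsets 14–16.
U+21CB → 3-byte form E2 87 8B at offsets 17–19.
Offset 17 falls in char 6's range; it's byte 1 of E2 87 8B = 0xE2.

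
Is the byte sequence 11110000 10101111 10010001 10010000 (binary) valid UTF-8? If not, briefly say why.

valid

Leading byte 0xF0 = 11110000 → 4-byte form.
Continuation bytes 0xAF=10101111, 0x91=10010001, 0x90=10010000 all match 10xxxxxx.
Decoded value 0x2F450 is ≥ 0x10000 (shortest form) and not a surrogate.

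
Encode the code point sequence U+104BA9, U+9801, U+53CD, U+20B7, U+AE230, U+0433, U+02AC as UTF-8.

U+104BA9: 4-byte form → F4 84 AE A9.
U+9801: 3-byte form → E9 A0 81.
U+53CD: 3-byte form → E5 8F 8D.
U+20B7: 3-byte form → E2 82 B7.
U+AE230: 4-byte form → F2 AE 88 B0.
U+0433: 2-byte form → D0 B3.
U+02AC: 2-byte form → CA AC.
Concatenated (21 bytes): F4 84 AE A9 E9 A0 81 E5 8F 8D E2 82 B7 F2 AE 88 B0 D0 B3 CA AC.

F4 84 AE A9 E9 A0 81 E5 8F 8D E2 82 B7 F2 AE 88 B0 D0 B3 CA AC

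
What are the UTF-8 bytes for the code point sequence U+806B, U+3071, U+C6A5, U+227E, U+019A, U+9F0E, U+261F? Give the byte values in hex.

U+806B: 3-byte form → E8 81 AB.
U+3071: 3-byte form → E3 81 B1.
U+C6A5: 3-byte form → EC 9A A5.
U+227E: 3-byte form → E2 89 BE.
U+019A: 2-byte form → C6 9A.
U+9F0E: 3-byte form → E9 BC 8E.
U+261F: 3-byte form → E2 98 9F.
Concatenated (20 bytes): E8 81 AB E3 81 B1 EC 9A A5 E2 89 BE C6 9A E9 BC 8E E2 98 9F.

E8 81 AB E3 81 B1 EC 9A A5 E2 89 BE C6 9A E9 BC 8E E2 98 9F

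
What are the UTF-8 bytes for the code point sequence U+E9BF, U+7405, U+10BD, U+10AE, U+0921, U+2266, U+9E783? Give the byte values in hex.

U+E9BF: 3-byte form → EE A6 BF.
U+7405: 3-byte form → E7 90 85.
U+10BD: 3-byte form → E1 82 BD.
U+10AE: 3-byte form → E1 82 AE.
U+0921: 3-byte form → E0 A4 A1.
U+2266: 3-byte form → E2 89 A6.
U+9E783: 4-byte form → F2 9E 9E 83.
Concatenated (22 bytes): EE A6 BF E7 90 85 E1 82 BD E1 82 AE E0 A4 A1 E2 89 A6 F2 9E 9E 83.

EE A6 BF E7 90 85 E1 82 BD E1 82 AE E0 A4 A1 E2 89 A6 F2 9E 9E 83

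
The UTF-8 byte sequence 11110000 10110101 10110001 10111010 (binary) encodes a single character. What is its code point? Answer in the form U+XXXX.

U+35C7A

Leading byte 0xF0 = 11110000 matches 11110xxx → 4-byte sequence.
Byte 1: 0xF0 = 11110000, payload 000 (3 bits).
Byte 2: 0xB5 = 10110101 (10xxxxxx ✓), payload 110101.
Byte 3: 0xB1 = 10110001 (10xxxxxx ✓), payload 110001.
Byte 4: 0xBA = 10111010 (10xxxxxx ✓), payload 111010.
Concatenate: 000110101110001111010 = 0x35C7A (21 bits → U+35C7A).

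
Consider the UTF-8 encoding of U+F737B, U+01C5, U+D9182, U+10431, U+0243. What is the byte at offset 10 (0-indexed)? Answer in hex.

U+F737B → 4-byte form F3 B7 8D BB at offsets 0–3.
U+01C5 → 2-byte form C7 85 at offsets 4–5.
U+D9182 → 4-byte form F3 99 86 82 at offsets 6–9.
U+10431 → 4-byte form F0 90 90 B1 at offsets 10–13.
Offset 10 falls in char 4's range; it's byte 1 of F0 90 90 B1 = 0xF0.

0xF0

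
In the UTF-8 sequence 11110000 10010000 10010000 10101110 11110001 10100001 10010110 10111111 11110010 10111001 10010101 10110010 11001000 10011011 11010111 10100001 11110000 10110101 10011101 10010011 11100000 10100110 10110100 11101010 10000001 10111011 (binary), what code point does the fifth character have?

U+05E1

Offset 0: leading byte 0xF0 = 11110000 → 4-byte char #1 = F0 90 90 AE.
Offset 4: leading byte 0xF1 = 11110001 → 4-byte char #2 = F1 A1 96 BF.
Offset 8: leading byte 0xF2 = 11110010 → 4-byte char #3 = F2 B9 95 B2.
Offset 12: leading byte 0xC8 = 11001000 → 2-byte char #4 = C8 9B.
Offset 14: leading byte 0xD7 = 11010111 → 2-byte char #5 = D7 A1.
Leading byte 0xD7 = 11010111 matches 110xxxxx → 2-byte sequence.
Byte 1: 0xD7 = 11010111, payload 10111 (5 bits).
Byte 2: 0xA1 = 10100001 (10xxxxxx ✓), payload 100001.
Concatenate: 10111100001 = 0x5E1 (11 bits → U+05E1).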